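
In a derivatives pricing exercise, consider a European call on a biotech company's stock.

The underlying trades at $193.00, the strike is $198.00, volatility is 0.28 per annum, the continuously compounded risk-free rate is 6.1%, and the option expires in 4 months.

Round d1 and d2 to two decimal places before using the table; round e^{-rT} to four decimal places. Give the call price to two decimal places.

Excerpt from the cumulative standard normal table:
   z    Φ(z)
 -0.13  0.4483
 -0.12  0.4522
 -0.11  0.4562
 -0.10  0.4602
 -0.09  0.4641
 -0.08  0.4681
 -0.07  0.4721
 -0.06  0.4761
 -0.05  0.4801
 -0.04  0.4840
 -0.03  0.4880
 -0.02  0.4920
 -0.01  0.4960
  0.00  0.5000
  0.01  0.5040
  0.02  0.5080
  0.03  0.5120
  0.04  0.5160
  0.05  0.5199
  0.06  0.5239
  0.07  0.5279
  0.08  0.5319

$11.83

σ√T = 0.28·√0.3333 = 0.1617
d₁ = [ln(193/198) + (0.061 + ½·0.28²)·0.3333] / (σ√T) = (-0.0256 + 0.0334) / 0.1617 = 0.0484 ⇒ 0.05
d₂ = 0.0484 − 0.1617 = -0.1133 ⇒ -0.11
exp(−rT) = exp(−0.061·0.3333) = 0.9799
C = 193·N(0.05) − 198·0.9799·N(-0.11) = 193·0.5199 − 198·0.9799·0.4562 = 100.3407 − 88.5120 = 11.8287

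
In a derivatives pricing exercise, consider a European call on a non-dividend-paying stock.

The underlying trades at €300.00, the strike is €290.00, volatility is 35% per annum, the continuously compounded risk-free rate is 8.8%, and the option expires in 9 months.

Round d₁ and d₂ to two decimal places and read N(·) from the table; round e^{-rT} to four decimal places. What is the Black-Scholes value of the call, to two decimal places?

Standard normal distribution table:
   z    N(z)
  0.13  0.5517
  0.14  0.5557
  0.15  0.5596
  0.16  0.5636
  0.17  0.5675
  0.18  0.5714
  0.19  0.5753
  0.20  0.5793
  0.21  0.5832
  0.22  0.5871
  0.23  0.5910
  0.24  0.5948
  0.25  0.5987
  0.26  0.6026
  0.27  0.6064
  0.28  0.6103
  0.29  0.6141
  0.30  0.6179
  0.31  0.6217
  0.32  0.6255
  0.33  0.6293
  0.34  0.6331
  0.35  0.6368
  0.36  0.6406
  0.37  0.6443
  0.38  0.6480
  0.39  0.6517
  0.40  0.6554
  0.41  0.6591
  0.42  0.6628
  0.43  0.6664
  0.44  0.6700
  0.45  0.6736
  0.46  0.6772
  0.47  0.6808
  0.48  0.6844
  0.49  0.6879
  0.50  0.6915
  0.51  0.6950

€50.20

T = 0.75;  σ√T = 0.3031
d₁ = [ln(300/290) + (0.088 + ½·0.35²)·0.75] / (σ√T) = (0.0339 + 0.1119) / 0.3031 = 0.4811 which rounds to 0.48
d₂ = 0.4811 − 0.3031 = 0.1780 which rounds to 0.18
e^(−rT) = e^(−0.088·0.75) = 0.9361
N(d₁) = N(0.48) = 0.6844;  N(d₂) = N(0.18) = 0.5714
C = 300·0.6844 − 290·0.9361·0.5714 = 205.3200 − 155.1174 = 50.2026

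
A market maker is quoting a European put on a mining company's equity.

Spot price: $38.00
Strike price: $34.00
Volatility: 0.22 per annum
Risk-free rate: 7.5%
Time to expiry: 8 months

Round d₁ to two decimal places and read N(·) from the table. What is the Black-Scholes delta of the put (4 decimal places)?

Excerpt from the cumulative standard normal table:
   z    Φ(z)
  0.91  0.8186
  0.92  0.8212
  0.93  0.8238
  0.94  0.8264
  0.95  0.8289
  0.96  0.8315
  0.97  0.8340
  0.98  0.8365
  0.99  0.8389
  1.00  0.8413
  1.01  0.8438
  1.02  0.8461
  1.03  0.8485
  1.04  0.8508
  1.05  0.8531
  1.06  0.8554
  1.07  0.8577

-0.1611

T = 0.6667;  σ√T = 0.1796
d₁ = [ln(38/34) + (0.075 + 0.22²/2)·0.6667] / 0.1796 = [0.1112 + 0.0661] / 0.1796 = 0.9874 which rounds to 0.99
N(d₁) = N(0.99) = 0.8389
Δ_put = N(d₁) − 1 = 0.8389 − 1 = -0.1611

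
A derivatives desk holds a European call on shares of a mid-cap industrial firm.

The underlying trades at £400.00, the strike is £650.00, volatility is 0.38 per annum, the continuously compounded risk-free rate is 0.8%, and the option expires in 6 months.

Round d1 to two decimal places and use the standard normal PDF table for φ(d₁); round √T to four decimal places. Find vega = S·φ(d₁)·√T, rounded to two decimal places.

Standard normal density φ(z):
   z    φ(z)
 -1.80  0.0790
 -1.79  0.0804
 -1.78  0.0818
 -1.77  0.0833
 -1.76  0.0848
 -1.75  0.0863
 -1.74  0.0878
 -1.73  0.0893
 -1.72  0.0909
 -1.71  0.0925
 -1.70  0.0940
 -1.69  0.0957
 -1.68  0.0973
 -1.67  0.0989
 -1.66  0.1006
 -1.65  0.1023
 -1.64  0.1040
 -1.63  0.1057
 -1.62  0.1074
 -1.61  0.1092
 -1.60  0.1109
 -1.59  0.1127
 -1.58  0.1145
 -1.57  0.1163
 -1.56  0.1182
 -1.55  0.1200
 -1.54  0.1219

28.45

σ√T = 0.38 × 0.7071 = 0.2687
d₁ = [ln(400/650) + (0.008 + 0.38²/2)·0.5] / 0.2687 = [-0.4855 + 0.0401] / 0.2687 = -1.6576 which rounds to -1.66
√T = √0.5 = 0.7071
φ(d₁) = φ(-1.66) = 0.1006
vega = S·φ(d₁)·√T = 400·0.1006·0.7071 = 28.4537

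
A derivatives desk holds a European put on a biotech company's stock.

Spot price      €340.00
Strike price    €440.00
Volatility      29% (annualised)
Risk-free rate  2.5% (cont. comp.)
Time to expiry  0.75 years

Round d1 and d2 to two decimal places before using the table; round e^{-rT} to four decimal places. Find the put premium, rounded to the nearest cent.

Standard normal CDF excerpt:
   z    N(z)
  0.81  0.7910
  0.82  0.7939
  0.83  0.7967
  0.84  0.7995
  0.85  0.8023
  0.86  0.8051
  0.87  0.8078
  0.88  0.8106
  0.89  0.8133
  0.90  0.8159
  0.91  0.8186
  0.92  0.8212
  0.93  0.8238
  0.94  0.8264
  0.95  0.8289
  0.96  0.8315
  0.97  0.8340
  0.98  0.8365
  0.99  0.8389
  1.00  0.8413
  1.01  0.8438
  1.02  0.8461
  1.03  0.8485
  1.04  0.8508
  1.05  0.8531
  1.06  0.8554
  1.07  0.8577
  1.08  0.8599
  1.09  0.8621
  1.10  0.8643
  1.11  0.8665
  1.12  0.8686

€100.44

T = 0.75;  σ√T = 0.2511
d₁ = [ln(340/440) + (0.025 + 0.29²/2)·0.75] / 0.2511 = [-0.2578 + 0.0503] / 0.2511 = -0.8264 → -0.83
d₂ = d₁ − σ√T = -0.8264 − 0.2511 = -1.0775 → -1.08
e^(−rT) = e^(−0.025·0.75) = 0.9814
N(−d₂) = N(1.08) = 0.8599;  N(−d₁) = N(0.83) = 0.7967
P = 440·0.9814·0.8599 − 340·0.7967 = 371.3186 − 270.8780 = 100.4406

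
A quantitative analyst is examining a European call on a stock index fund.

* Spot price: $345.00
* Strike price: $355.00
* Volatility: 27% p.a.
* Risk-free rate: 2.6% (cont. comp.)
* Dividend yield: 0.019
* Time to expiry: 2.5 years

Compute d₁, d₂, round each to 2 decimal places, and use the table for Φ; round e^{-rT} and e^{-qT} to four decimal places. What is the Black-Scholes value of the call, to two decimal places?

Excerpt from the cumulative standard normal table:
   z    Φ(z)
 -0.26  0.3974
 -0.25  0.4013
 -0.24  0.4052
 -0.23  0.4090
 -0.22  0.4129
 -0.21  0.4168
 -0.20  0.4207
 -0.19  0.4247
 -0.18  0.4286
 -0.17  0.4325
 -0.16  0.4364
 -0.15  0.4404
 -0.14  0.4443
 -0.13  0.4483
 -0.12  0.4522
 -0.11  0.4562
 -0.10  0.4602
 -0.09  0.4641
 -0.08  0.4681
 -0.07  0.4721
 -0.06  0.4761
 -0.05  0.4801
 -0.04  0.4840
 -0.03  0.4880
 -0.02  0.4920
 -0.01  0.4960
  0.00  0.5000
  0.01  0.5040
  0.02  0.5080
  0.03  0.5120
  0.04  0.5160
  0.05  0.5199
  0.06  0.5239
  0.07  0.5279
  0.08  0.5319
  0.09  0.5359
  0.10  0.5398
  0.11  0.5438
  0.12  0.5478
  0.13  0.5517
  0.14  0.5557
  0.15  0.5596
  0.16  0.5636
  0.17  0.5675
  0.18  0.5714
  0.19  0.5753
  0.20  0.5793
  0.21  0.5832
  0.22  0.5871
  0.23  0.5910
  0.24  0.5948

T = 2.5;  σ√T = 0.4269
d₁ = [ln(345/355) + (0.026 − 0.019 + ½·0.27²)·2.5] / (σ√T) = (-0.0286 + 0.1086) / 0.4269 = 0.1875 ⇒ 0.19
d₂ = 0.1875 − 0.4269 = -0.2394 ⇒ -0.24
exp(−qT) = exp(−0.019·2.5) = 0.9536;  exp(−rT) = exp(−0.026·2.5) = 0.9371
N(d₁) = N(0.19) = 0.5753;  N(d₂) = N(-0.24) = 0.4052
C = 345·0.9536·0.5753 − 355·0.9371·0.4052 = 189.2691 − 134.7981 = 54.4710

$54.47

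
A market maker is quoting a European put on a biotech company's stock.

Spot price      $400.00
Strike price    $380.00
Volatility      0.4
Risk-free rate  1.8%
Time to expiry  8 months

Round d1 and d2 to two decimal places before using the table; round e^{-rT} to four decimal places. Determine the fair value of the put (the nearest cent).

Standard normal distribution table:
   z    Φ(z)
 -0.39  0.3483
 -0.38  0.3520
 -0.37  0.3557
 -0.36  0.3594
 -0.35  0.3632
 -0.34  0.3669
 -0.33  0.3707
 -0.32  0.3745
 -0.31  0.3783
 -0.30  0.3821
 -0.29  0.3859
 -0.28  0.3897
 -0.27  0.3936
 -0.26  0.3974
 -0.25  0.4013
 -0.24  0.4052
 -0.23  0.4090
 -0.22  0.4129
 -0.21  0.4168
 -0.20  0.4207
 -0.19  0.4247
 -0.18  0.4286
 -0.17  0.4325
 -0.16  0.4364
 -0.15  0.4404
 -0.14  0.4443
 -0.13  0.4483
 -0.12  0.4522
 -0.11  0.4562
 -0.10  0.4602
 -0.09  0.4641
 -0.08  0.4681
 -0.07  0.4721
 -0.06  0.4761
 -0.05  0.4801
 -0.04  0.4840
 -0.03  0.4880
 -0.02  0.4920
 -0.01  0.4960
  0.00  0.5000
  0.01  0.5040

$39.47

σ√T = 0.4·√0.6667 = 0.3266
d₁ = [ln(400/380) + (0.018 + ½·0.4²)·0.6667] / (σ√T) = (0.0513 + 0.0653) / 0.3266 = 0.3571 ≈ 0.36
d₂ = 0.3571 − 0.3266 = 0.0305 ≈ 0.03
exp(−rT) = exp(−0.018·0.6667) = 0.9881
P = 380·0.9881·N(-0.03) − 400·N(-0.36) = 380·0.9881·0.4880 − 400·0.3594 = 183.2333 − 143.7600 = 39.4733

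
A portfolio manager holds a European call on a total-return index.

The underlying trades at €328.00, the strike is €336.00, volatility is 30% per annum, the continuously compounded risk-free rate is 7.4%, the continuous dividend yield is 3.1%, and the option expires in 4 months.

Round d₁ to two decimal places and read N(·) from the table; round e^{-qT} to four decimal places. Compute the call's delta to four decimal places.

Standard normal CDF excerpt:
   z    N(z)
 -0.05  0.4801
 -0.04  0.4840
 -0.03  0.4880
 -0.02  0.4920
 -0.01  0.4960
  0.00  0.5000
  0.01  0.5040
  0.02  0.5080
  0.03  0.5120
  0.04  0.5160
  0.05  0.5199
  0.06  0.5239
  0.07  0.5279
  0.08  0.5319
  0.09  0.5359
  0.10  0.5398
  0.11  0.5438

σ√T = 0.3·√0.3333 = 0.1732
d₁ = [ln(328/336) + (0.074 − 0.031 + 0.3²/2)·0.3333] / 0.1732 = [-0.0241 + 0.0293] / 0.1732 = 0.0302 which rounds to 0.03
N(d₁) = N(0.03) = 0.5120
Δ_call = exp(−qT)·N(d₁) = 0.9897·0.5120 = 0.5067

0.5067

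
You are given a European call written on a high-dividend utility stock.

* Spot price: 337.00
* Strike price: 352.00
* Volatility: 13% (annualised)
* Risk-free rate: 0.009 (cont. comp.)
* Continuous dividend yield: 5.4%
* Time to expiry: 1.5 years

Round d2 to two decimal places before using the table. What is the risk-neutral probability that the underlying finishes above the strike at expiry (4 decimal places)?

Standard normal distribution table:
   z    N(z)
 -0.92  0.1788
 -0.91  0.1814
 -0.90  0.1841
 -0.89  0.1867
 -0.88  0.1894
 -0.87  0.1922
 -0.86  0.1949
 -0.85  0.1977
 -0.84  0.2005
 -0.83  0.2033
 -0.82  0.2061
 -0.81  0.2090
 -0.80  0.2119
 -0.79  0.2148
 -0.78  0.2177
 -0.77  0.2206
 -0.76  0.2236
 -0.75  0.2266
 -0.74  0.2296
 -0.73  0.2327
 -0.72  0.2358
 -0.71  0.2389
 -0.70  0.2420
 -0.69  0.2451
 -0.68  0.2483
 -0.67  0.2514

T = 1.5;  σ√T = 0.1592
d₁ = [ln(337/352) + (0.009 − 0.054 + ½·0.13²)·1.5] / (σ√T) = (-0.0435 − 0.0548) / 0.1592 = -0.6179 → -0.62
d₂ = -0.6179 − 0.1592 = -0.7771 → -0.78
Risk-neutral Pr[S_T > K] = N(d₂) = N(-0.78) = 0.2177

0.2177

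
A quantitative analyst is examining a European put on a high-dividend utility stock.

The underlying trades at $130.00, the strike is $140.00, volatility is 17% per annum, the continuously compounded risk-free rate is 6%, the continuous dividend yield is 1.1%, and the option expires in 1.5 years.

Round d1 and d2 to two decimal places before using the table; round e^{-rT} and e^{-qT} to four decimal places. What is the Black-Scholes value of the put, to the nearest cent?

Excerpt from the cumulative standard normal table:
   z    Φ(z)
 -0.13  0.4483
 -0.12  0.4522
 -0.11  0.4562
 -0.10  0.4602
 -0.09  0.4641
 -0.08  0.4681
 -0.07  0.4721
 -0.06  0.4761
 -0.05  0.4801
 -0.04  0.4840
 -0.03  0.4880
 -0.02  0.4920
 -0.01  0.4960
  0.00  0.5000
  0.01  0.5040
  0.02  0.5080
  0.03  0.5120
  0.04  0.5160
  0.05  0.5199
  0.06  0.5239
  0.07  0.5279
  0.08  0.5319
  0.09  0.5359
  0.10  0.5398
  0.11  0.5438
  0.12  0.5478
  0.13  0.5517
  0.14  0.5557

$10.73

σ√T = 0.17 × 1.2247 = 0.2082
d₁ = [ln(130/140) + (0.06 − 0.011 + 0.17²/2)·1.5] / 0.2082 = [-0.0741 + 0.0952] / 0.2082 = 0.1012 → 0.10
d₂ = d₁ − σ√T = 0.1012 − 0.2082 = -0.1070 → -0.11
e^(−qT) = e^(−0.011·1.5) = 0.9836;  e^(−rT) = e^(−0.06·1.5) = 0.9139
N(−d₂) = N(0.11) = 0.5438;  N(−d₁) = N(-0.10) = 0.4602
P = 140·0.9139·0.5438 − 130·0.9836·0.4602 = 69.5770 − 58.8449 = 10.7322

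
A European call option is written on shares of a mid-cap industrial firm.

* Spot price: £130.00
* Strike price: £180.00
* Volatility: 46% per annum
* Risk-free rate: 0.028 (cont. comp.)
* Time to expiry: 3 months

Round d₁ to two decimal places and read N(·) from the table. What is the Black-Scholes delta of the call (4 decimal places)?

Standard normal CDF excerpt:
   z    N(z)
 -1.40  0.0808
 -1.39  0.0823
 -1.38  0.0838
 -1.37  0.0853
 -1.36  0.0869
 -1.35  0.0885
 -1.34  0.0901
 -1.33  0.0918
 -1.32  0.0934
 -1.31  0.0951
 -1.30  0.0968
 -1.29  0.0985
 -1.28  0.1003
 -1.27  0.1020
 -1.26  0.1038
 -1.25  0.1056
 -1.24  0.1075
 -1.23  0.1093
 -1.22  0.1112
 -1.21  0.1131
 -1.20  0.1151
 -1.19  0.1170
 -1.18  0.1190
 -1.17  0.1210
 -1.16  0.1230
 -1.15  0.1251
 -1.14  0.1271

σ√T = 0.46 × 0.5000 = 0.2300
d₁ = [ln(130/180) + (0.028 + ½·0.46²)·0.25] / (σ√T) = (-0.3254 + 0.0335) / 0.2300 = -1.2694 which rounds to -1.27
N(d₁) = N(-1.27) = 0.1020
Δ_call = N(d₁) = 0.1020

0.1020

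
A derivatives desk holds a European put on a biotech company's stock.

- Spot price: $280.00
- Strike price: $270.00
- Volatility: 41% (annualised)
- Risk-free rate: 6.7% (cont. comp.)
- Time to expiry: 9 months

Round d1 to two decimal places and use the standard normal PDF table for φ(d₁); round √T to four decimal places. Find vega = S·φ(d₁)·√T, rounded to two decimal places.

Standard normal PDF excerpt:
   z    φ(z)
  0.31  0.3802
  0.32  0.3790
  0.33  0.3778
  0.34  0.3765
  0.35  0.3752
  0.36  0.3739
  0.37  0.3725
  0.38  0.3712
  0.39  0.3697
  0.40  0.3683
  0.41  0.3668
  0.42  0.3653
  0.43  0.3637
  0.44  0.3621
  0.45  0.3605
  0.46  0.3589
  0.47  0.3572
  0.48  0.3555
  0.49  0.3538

σ√T = 0.41 × 0.8660 = 0.3551
d₁ = [ln(280/270) + (0.067 + 0.41²/2)·0.75] / 0.3551 = [0.0364 + 0.1133] / 0.3551 = 0.4215 ⇒ 0.42
√T = √0.75 = 0.8660
φ(d₁) = φ(0.42) = 0.3653
vega = S·φ(d₁)·√T = 280·0.3653·0.8660 = 88.5779

88.58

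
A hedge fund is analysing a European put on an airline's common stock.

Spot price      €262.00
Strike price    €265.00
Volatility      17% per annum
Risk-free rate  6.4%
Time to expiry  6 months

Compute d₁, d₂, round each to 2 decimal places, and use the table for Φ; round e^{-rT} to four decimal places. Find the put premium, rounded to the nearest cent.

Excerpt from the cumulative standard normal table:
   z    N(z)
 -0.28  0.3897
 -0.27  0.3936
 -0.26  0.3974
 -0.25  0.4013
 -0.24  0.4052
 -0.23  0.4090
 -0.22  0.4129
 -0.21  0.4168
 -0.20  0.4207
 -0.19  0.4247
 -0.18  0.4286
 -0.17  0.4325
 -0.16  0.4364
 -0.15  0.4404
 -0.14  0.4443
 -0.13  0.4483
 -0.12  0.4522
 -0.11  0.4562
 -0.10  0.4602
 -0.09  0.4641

σ√T = 0.17 × 0.7071 = 0.1202
d₁ = [ln(262/265) + (0.064 + 0.17²/2)·0.5] / 0.1202 = [-0.0114 + 0.0392] / 0.1202 = 0.2316 ≈ 0.23
d₂ = d₁ − σ√T = 0.2316 − 0.1202 = 0.1114 ≈ 0.11
e^(−rT) = e^(−0.064·0.5) = 0.9685
N(−d₂) = N(-0.11) = 0.4562;  N(−d₁) = N(-0.23) = 0.4090
P = 265·0.9685·0.4562 − 262·0.4090 = 117.0849 − 107.1580 = 9.9269

€9.93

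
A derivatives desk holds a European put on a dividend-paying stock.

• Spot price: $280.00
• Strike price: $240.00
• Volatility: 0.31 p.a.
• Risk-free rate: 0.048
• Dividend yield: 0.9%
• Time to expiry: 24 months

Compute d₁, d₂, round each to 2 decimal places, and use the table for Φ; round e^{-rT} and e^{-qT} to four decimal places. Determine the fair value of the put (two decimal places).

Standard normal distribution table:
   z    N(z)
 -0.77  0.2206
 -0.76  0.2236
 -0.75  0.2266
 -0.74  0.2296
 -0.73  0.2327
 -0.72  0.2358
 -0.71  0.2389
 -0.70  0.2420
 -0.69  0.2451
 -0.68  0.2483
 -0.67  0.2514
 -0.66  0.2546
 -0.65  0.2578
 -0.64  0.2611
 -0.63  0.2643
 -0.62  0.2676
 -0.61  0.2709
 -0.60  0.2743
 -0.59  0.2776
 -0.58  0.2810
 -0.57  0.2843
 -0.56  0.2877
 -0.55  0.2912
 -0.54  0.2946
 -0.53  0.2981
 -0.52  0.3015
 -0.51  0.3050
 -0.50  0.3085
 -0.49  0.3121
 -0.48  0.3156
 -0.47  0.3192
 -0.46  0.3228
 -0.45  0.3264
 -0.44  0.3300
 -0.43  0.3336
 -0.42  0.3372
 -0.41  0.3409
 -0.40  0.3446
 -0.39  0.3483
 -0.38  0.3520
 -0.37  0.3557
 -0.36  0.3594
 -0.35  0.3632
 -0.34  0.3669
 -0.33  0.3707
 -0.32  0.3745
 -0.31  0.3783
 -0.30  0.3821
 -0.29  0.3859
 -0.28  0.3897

σ√T = 0.31 × 1.4142 = 0.4384
ln(S/K) + (r − q + σ²/2)T = ln(280/240) + (0.048 − 0.009 + 0.31²/2)·2 = 0.1542 + 0.1741 = 0.3283
d₁ = 0.3283 / 0.4384 = 0.7487 → 0.75
d₂ = d₁ − σ√T = 0.7487 − 0.4384 = 0.3103 → 0.31
e^(−qT) = e^(−0.009·2) = 0.9822;  e^(−rT) = e^(−0.048·2) = 0.9085
P = 240·0.9085·N(-0.31) − 280·0.9822·N(-0.75) = 240·0.9085·0.3783 − 280·0.9822·0.2266 = 82.4845 − 62.3186 = 20.1659

$20.17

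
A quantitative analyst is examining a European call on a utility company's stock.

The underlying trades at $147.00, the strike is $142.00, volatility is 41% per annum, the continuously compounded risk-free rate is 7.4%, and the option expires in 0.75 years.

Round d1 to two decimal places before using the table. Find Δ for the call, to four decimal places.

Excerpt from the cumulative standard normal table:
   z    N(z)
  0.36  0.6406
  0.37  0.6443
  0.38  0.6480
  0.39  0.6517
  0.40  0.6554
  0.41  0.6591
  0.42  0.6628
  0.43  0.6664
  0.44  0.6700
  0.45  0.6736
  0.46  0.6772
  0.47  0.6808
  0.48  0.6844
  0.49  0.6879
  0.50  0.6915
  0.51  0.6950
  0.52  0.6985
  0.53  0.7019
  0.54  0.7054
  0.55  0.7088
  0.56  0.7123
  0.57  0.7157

0.6664

σ√T = 0.41 × 0.8660 = 0.3551
ln(S/K) + (r + σ²/2)T = ln(147/142) + (0.074 + 0.41²/2)·0.75 = 0.0346 + 0.1185 = 0.1531
d₁ = 0.1531 / 0.3551 = 0.4313 → 0.43
N(d₁) = N(0.43) = 0.6664
Δ_call = N(d₁) = 0.6664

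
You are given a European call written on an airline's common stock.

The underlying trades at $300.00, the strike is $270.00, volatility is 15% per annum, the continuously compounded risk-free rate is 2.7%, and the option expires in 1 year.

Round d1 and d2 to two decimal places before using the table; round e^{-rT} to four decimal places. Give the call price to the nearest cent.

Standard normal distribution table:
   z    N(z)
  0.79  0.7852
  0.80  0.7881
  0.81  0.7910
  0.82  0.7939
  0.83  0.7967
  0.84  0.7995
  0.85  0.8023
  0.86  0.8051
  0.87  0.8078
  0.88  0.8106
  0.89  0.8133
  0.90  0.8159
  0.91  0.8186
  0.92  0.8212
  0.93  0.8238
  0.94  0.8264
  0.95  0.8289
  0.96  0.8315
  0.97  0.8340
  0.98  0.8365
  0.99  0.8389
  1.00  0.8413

σ√T = 0.15·√1 = 0.1500
ln(S/K) + (r + σ²/2)T = ln(300/270) + (0.027 + 0.15²/2)·1 = 0.1054 + 0.0382 = 0.1436
d₁ = 0.1436 / 0.1500 = 0.9574 ⇒ 0.96
d₂ = d₁ − σ√T = 0.9574 − 0.1500 = 0.8074 ⇒ 0.81
e^(−rT) = e^(−0.027·1) = 0.9734
C = 300·N(0.96) − 270·0.9734·N(0.81) = 300·0.8315 − 270·0.9734·0.7910 = 249.4500 − 207.8890 = 41.5610

$41.56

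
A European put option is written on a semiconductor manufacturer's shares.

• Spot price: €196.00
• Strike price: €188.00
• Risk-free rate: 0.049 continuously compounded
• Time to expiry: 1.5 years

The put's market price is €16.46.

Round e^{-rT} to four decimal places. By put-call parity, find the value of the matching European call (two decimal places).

e^(−rT) = e^(−0.049·1.5) = 0.9291
Put-call parity: C − P = S − K·e^(−rT) = 196 − 188·0.9291 = 196 − 174.6708 = 21.3292
C = P + (C − P) = 16.46 + (21.3292) = 37.7892

€37.79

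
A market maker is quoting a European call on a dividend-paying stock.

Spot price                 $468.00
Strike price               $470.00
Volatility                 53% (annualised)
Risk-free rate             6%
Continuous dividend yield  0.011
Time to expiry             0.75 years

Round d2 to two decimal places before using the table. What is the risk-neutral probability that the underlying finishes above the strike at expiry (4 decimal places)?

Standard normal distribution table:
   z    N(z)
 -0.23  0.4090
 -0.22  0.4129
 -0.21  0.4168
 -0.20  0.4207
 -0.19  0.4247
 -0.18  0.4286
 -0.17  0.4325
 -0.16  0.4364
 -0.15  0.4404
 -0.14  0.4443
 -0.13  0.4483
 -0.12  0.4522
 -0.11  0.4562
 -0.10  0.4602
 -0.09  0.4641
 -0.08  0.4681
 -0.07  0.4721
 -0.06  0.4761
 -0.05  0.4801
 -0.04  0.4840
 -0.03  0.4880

σ√T = 0.53·√0.75 = 0.4590
ln(S/K) + (r − q + σ²/2)T = ln(468/470) + (0.06 − 0.011 + 0.53²/2)·0.75 = -0.0043 + 0.1421 = 0.1378
d₁ = 0.1378 / 0.4590 = 0.3003 ≈ 0.30
d₂ = d₁ − σ√T = 0.3003 − 0.4590 = -0.1587 ≈ -0.16
Pr(exercise) under Q = N(d₂) = 0.4364

0.4364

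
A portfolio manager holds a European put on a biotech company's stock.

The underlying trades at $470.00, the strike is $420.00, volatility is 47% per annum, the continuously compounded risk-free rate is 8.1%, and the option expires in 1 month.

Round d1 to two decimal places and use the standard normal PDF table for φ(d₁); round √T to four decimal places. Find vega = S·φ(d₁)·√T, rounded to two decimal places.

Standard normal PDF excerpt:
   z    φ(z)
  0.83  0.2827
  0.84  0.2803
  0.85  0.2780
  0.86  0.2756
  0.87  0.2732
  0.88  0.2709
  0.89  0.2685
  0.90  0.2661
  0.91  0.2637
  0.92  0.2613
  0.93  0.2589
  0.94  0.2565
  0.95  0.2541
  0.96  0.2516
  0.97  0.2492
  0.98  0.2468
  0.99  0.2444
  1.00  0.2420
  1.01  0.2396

σ√T = 0.47 × 0.2887 = 0.1357
d₁ = [ln(470/420) + (0.081 + 0.47²/2)·0.08333] / 0.1357 = [0.1125 + 0.0160] / 0.1357 = 0.9466 → 0.95
√T = √0.08333 = 0.2887
φ(d₁) = φ(0.95) = 0.2541
vega = S·φ(d₁)·√T = 470·0.2541·0.2887 = 34.4786

34.48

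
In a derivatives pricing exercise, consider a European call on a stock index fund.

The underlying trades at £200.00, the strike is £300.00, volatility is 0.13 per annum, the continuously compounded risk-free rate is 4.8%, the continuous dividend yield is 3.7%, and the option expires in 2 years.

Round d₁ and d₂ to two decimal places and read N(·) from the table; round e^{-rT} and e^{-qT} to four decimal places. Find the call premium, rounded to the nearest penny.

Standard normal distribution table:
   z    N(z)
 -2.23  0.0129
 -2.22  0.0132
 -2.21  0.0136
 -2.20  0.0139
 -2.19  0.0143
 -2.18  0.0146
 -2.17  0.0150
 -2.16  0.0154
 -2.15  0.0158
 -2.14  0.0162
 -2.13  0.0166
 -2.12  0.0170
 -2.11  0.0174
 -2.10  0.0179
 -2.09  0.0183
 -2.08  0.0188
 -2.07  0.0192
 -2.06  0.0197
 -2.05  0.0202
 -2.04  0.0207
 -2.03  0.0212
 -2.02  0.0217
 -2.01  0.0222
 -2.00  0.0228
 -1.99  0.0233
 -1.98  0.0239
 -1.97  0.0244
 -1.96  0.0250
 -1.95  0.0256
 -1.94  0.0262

£0.35

T = 2;  σ√T = 0.1838
d₁ = [ln(200/300) + (0.048 − 0.037 + 0.13²/2)·2] / 0.1838 = [-0.4055 + 0.0389] / 0.1838 = -1.9939 → -1.99
d₂ = d₁ − σ√T = -1.9939 − 0.1838 = -2.1777 → -2.18
exp(−qT) = exp(−0.037·2) = 0.9287;  exp(−rT) = exp(−0.048·2) = 0.9085
C = 200·0.9287·N(-1.99) − 300·0.9085·N(-2.18) = 200·0.9287·0.0233 − 300·0.9085·0.0146 = 4.3277 − 3.9792 = 0.3485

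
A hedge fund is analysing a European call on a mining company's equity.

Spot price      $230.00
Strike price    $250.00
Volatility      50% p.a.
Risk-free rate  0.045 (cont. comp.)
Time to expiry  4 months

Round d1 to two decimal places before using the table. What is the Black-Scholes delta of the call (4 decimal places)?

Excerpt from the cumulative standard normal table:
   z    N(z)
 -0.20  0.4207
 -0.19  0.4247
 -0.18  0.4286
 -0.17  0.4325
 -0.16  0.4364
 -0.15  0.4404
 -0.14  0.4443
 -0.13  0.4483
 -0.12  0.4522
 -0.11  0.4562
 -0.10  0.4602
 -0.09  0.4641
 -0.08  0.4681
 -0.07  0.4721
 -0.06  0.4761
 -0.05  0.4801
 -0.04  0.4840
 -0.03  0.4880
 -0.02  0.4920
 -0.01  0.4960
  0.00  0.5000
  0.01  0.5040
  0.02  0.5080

0.4641

σ√T = 0.5 × 0.5774 = 0.2887
d₁ = [ln(230/250) + (0.045 + ½·0.5²)·0.3333] / (σ√T) = (-0.0834 + 0.0567) / 0.2887 = -0.0925 ⇒ -0.09
N(d₁) = N(-0.09) = 0.4641
Δ_call = N(d₁) = 0.4641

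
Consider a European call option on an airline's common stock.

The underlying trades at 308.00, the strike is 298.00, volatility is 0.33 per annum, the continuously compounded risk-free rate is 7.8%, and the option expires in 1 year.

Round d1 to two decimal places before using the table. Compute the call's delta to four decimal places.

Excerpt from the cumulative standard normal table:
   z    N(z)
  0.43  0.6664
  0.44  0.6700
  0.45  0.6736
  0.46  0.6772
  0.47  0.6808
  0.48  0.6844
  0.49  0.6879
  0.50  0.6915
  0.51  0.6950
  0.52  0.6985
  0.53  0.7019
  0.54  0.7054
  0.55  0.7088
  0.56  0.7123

σ√T = 0.33·√1 = 0.3300
ln(S/K) + (r + σ²/2)T = ln(308/298) + (0.078 + 0.33²/2)·1 = 0.0330 + 0.1325 = 0.1655
d₁ = 0.1655 / 0.3300 = 0.5014 ⇒ 0.50
N(d₁) = N(0.50) = 0.6915
Δ_call = N(d₁) = 0.6915

0.6915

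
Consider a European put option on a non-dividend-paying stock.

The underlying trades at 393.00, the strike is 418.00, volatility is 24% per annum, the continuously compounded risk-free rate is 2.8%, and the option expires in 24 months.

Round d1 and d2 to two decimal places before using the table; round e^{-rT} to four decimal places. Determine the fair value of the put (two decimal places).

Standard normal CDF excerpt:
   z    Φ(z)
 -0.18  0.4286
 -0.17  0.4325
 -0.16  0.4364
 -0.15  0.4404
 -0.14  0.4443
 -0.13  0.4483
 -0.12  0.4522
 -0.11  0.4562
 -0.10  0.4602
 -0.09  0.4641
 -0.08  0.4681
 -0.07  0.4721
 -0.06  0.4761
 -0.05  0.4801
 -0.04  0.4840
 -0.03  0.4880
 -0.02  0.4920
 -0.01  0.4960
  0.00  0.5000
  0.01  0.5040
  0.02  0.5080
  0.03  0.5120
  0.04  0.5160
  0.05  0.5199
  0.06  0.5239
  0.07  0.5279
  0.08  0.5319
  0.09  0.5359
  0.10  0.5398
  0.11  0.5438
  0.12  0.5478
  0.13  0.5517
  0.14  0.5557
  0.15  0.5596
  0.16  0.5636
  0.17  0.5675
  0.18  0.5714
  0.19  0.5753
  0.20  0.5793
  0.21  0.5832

54.29

σ√T = 0.24·√2 = 0.3394
ln(S/K) + (r + σ²/2)T = ln(393/418) + (0.028 + 0.24²/2)·2 = -0.0617 + 0.1136 = 0.0519
d₁ = 0.0519 / 0.3394 = 0.1530 ⇒ 0.15
d₂ = d₁ − σ√T = 0.1530 − 0.3394 = -0.1864 ⇒ -0.19
e^(−rT) = e^(−0.028·2) = 0.9455
N(−d₂) = N(0.19) = 0.5753;  N(−d₁) = N(-0.15) = 0.4404
P = 418·0.9455·0.5753 − 393·0.4404 = 227.3695 − 173.0772 = 54.2923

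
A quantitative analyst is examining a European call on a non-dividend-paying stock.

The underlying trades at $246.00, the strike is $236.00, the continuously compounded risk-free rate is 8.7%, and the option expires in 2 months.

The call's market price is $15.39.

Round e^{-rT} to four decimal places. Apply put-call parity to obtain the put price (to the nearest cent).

exp(−rT) = exp(−0.087·0.1667) = 0.9856
Put-call parity: C − P = S − K·e^(−rT) = 246 − 236·0.9856 = 246 − 232.6016 = 13.3984
P = C − (C − P) = 15.39 − (13.3984) = 1.9916

$1.99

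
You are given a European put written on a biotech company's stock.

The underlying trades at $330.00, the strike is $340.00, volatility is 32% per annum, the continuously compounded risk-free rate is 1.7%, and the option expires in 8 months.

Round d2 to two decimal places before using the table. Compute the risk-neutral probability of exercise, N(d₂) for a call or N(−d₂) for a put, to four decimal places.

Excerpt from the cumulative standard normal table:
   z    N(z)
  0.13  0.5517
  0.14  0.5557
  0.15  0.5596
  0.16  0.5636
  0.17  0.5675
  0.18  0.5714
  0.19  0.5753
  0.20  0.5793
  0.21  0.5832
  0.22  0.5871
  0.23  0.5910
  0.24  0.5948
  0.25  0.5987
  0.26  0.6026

σ√T = 0.32·√0.6667 = 0.2613
ln(S/K) + (r + σ²/2)T = ln(330/340) + (0.017 + 0.32²/2)·0.6667 = -0.0299 + 0.0455 = 0.0156
d₁ = 0.0156 / 0.2613 = 0.0598 → 0.06
d₂ = d₁ − σ√T = 0.0598 − 0.2613 = -0.2015 → -0.20
Pr(exercise) under Q = N(−d₂) = N(0.20) = 0.5793

0.5793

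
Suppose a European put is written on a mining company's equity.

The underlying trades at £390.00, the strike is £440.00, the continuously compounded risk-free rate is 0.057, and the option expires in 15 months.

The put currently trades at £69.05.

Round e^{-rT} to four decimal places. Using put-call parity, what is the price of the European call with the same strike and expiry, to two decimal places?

£49.32

exp(−rT) = exp(−0.057·1.25) = 0.9312
Put-call parity: C − P = S − K·e^(−rT) = 390 − 440·0.9312 = 390 − 409.7280 = -19.7280
C = P + (C − P) = 69.05 + (-19.7280) = 49.3220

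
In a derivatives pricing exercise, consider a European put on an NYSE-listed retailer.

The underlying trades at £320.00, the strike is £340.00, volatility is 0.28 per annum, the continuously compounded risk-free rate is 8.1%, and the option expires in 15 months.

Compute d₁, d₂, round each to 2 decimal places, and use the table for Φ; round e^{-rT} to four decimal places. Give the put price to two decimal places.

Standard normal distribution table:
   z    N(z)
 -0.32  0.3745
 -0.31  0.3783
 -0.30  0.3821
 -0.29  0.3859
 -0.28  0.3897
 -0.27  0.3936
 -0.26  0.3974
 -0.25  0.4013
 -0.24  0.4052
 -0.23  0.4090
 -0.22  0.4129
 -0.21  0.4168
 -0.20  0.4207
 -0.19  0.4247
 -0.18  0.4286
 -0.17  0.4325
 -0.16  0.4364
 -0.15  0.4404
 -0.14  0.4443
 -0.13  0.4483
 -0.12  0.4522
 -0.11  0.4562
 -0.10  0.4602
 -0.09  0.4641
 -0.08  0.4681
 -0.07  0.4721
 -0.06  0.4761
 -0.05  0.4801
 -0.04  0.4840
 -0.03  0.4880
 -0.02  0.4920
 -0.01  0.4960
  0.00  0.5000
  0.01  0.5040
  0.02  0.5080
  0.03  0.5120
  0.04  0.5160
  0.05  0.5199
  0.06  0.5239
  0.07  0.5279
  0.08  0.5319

£33.83

σ√T = 0.28·√1.25 = 0.3130
d₁ = [ln(320/340) + (0.081 + ½·0.28²)·1.25] / (σ√T) = (-0.0606 + 0.1502) / 0.3130 = 0.2863 → 0.29
d₂ = 0.2863 − 0.3130 = -0.0268 → -0.03
e^(−rT) = e^(−0.081·1.25) = 0.9037
P = 340·0.9037·N(0.03) − 320·N(-0.29) = 340·0.9037·0.5120 − 320·0.3859 = 157.3161 − 123.4880 = 33.8281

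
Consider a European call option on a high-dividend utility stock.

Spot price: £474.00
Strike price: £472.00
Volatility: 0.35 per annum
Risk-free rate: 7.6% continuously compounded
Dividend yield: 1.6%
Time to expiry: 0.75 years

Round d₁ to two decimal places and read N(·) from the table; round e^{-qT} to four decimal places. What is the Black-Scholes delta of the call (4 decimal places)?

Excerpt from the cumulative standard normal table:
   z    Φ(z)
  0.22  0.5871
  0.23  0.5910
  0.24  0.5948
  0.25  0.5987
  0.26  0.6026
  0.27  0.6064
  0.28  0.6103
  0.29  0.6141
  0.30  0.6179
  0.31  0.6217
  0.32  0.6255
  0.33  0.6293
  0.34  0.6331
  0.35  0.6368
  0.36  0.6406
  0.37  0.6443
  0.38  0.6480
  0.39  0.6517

σ√T = 0.35·√0.75 = 0.3031
d₁ = [ln(474/472) + (0.076 − 0.016 + ½·0.35²)·0.75] / (σ√T) = (0.0042 + 0.0909) / 0.3031 = 0.3140 ⇒ 0.31
N(d₁) = N(0.31) = 0.6217
Δ_call = exp(−qT)·N(d₁) = 0.9881·0.6217 = 0.6143

0.6143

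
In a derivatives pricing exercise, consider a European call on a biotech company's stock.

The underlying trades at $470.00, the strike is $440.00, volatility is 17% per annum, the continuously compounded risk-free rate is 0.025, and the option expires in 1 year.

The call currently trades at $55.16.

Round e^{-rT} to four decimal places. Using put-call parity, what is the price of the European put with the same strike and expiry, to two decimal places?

$14.29

exp(−rT) = exp(−0.025·1) = 0.9753
Put-call parity: C − P = S − K·e^(−rT) = 470 − 440·0.9753 = 470 − 429.1320 = 40.8680
P = C − (C − P) = 55.16 − (40.8680) = 14.2920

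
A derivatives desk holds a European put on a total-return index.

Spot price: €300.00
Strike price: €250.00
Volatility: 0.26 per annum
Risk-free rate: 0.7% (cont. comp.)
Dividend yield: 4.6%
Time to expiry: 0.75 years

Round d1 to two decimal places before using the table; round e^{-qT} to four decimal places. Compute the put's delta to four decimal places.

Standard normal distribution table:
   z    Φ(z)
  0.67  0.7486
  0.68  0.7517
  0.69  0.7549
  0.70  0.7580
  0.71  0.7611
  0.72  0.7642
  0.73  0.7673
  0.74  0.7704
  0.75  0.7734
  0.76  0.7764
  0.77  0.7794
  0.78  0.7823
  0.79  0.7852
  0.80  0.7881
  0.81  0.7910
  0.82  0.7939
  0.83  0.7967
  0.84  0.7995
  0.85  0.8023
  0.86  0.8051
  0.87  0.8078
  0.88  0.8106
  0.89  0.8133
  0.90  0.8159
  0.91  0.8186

T = 0.75;  σ√T = 0.2252
ln(S/K) + (r − q + σ²/2)T = ln(300/250) + (0.007 − 0.046 + 0.26²/2)·0.75 = 0.1823 − 0.0039 = 0.1784
d₁ = 0.1784 / 0.2252 = 0.7924 ⇒ 0.79
N(d₁) = N(0.79) = 0.7852
Δ_put = e^(−qT)·(N(d₁) − 1) = 0.9661·(0.7852 − 1) = -0.2075

-0.2075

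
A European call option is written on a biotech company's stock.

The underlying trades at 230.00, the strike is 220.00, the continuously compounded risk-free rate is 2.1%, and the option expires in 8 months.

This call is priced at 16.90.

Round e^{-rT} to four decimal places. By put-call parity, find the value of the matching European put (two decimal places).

3.84

e^(−rT) = e^(−0.021·0.6667) = 0.9861
Put-call parity: C − P = S − K·e^(−rT) = 230 − 220·0.9861 = 230 − 216.9420 = 13.0580
P = C − (C − P) = 16.90 − (13.0580) = 3.8420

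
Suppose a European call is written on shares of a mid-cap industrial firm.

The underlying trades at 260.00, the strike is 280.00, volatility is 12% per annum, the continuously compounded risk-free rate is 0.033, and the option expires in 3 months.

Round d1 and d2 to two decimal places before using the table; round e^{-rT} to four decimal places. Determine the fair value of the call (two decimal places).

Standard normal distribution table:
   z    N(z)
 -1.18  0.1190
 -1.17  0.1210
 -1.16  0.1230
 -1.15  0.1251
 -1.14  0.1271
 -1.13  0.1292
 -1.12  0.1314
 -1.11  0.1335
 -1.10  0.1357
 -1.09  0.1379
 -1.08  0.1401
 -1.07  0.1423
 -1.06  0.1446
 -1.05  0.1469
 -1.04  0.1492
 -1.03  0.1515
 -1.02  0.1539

1.12

σ√T = 0.12·√0.25 = 0.0600
d₁ = [ln(260/280) + (0.033 + ½·0.12²)·0.25] / (σ√T) = (-0.0741 + 0.0100) / 0.0600 = -1.0676 ⇒ -1.07
d₂ = -1.0676 − 0.0600 = -1.1276 ⇒ -1.13
e^(−rT) = e^(−0.033·0.25) = 0.9918
C = 260·N(-1.07) − 280·0.9918·N(-1.13) = 260·0.1423 − 280·0.9918·0.1292 = 36.9980 − 35.8794 = 1.1186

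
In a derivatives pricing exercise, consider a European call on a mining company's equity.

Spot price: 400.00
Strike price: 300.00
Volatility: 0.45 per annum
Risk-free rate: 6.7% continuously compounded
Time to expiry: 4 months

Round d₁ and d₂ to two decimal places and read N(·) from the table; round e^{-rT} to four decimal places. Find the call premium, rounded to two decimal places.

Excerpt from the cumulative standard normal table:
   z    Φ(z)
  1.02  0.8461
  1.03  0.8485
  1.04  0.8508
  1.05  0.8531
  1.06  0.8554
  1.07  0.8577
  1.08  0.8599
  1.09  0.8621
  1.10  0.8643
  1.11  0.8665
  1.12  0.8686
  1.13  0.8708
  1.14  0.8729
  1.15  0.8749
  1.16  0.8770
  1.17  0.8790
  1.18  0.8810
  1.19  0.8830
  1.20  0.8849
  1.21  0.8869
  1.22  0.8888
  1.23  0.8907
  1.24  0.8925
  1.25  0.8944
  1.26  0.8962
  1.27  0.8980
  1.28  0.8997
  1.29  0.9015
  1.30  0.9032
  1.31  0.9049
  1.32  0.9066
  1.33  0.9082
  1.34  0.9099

111.69

T = 0.3333;  σ√T = 0.2598
d₁ = [ln(400/300) + (0.067 + ½·0.45²)·0.3333] / (σ√T) = (0.2877 + 0.0561) / 0.2598 = 1.3232 ⇒ 1.32
d₂ = 1.3232 − 0.2598 = 1.0633 ⇒ 1.06
e^(−rT) = e^(−0.067·0.3333) = 0.9779
C = 400·N(1.32) − 300·0.9779·N(1.06) = 400·0.9066 − 300·0.9779·0.8554 = 362.6400 − 250.9487 = 111.6913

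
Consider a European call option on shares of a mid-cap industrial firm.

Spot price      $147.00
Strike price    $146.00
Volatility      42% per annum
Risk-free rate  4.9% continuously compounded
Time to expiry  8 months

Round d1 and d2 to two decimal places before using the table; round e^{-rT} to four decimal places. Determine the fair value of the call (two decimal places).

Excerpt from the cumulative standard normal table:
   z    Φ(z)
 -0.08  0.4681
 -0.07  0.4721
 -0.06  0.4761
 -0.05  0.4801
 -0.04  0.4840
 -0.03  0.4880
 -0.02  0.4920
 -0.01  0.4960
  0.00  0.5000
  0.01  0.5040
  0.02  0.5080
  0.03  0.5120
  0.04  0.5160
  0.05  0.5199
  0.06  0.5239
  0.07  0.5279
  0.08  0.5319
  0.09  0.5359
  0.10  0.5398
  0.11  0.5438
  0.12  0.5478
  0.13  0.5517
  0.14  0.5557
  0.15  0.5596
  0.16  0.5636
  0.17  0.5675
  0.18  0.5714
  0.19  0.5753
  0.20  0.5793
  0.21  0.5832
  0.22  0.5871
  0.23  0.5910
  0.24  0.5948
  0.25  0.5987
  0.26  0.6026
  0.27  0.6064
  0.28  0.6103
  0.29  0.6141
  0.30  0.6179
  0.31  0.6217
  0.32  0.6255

$22.99

T = 0.6667;  σ√T = 0.3429
ln(S/K) + (r + σ²/2)T = ln(147/146) + (0.049 + 0.42²/2)·0.6667 = 0.0068 + 0.0915 = 0.0983
d₁ = 0.0983 / 0.3429 = 0.2866 which rounds to 0.29
d₂ = d₁ − σ√T = 0.2866 − 0.3429 = -0.0563 which rounds to -0.06
exp(−rT) = exp(−0.049·0.6667) = 0.9679
C = 147·N(0.29) − 146·0.9679·N(-0.06) = 147·0.6141 − 146·0.9679·0.4761 = 90.2727 − 67.2793 = 22.9934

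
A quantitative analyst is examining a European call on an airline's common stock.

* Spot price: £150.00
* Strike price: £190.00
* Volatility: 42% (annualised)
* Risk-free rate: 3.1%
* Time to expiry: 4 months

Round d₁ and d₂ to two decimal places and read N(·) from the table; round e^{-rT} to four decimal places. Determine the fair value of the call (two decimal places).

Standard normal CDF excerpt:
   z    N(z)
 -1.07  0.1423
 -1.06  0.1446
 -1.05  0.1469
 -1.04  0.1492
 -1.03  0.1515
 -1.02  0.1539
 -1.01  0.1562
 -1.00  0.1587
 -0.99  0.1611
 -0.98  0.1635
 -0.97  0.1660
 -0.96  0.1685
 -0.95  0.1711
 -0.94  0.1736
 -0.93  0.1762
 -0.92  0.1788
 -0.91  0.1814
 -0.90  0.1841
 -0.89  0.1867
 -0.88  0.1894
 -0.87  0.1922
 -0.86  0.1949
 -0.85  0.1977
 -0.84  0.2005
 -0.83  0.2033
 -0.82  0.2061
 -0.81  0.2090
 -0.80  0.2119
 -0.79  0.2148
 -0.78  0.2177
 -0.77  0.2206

£3.73

T = 0.3333;  σ√T = 0.2425
d₁ = [ln(150/190) + (0.031 + ½·0.42²)·0.3333] / (σ√T) = (-0.2364 + 0.0397) / 0.2425 = -0.8110 ≈ -0.81
d₂ = -0.8110 − 0.2425 = -1.0535 ≈ -1.05
exp(−rT) = exp(−0.031·0.3333) = 0.9897
N(d₁) = N(-0.81) = 0.2090;  N(d₂) = N(-1.05) = 0.1469
C = 150·0.2090 − 190·0.9897·0.1469 = 31.3500 − 27.6235 = 3.7265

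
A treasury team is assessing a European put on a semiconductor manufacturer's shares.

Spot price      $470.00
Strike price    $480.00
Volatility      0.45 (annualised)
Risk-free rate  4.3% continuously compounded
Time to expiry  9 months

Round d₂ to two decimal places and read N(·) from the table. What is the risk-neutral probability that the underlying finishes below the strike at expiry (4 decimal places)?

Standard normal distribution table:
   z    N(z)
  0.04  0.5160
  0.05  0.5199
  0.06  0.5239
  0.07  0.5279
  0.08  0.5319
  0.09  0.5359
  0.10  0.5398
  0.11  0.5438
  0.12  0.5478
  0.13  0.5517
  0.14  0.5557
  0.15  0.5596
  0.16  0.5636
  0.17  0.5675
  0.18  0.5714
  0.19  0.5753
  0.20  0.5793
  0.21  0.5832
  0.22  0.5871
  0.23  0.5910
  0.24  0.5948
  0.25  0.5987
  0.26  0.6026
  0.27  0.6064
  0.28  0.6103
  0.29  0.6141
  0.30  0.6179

σ√T = 0.45·√0.75 = 0.3897
d₁ = [ln(470/480) + (0.043 + 0.45²/2)·0.75] / 0.3897 = [-0.0211 + 0.1082] / 0.3897 = 0.2236 → 0.22
d₂ = d₁ − σ√T = 0.2236 − 0.3897 = -0.1661 → -0.17
Pr(exercise) under Q = N(−d₂) = N(0.17) = 0.5675

0.5675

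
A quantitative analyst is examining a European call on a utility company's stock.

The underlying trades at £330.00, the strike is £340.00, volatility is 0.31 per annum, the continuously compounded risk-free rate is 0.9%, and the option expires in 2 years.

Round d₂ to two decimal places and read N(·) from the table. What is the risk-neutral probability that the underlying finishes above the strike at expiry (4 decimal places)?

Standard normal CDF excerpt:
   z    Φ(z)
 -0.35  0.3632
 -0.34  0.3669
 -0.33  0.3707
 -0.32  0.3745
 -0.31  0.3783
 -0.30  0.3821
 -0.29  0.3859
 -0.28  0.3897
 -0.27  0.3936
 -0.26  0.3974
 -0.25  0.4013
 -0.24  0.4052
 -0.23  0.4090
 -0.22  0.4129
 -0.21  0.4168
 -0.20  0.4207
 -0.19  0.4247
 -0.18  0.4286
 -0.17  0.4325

0.4013

σ√T = 0.31 × 1.4142 = 0.4384
ln(S/K) + (r + σ²/2)T = ln(330/340) + (0.009 + 0.31²/2)·2 = -0.0299 + 0.1141 = 0.0842
d₁ = 0.0842 / 0.4384 = 0.1922 ≈ 0.19
d₂ = d₁ − σ√T = 0.1922 − 0.4384 = -0.2462 ≈ -0.25
Pr(exercise) under Q = N(d₂) = 0.4013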